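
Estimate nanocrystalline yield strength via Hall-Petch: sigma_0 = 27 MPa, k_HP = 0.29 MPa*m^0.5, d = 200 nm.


d = 200 nm = 2e-07 m
sqrt(d) = 0.0004472136
Hall-Petch contribution = k / sqrt(d) = 0.29 / 0.0004472136 = 648.5 MPa
sigma = sigma_0 + k/sqrt(d) = 27 + 648.5 = 675.5 MPa

675.5


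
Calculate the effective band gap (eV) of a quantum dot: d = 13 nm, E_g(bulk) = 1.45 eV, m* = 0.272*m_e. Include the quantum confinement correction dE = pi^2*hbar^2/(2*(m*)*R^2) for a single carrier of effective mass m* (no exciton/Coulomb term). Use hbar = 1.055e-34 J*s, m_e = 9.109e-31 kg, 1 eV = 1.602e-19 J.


Radius R = 13/2 nm = 6.5e-09 m
Confinement energy dE = pi^2 * hbar^2 / (2 * m_eff * m_e * R^2)
dE = pi^2 * (1.055e-34)^2 / (2 * 0.272 * 9.109e-31 * (6.5e-09)^2) J, divided by 1.602e-19 J/eV
dE = 0.0328 eV
Total band gap = E_g(bulk) + dE = 1.45 + 0.0328 = 1.4828 eV

1.4828


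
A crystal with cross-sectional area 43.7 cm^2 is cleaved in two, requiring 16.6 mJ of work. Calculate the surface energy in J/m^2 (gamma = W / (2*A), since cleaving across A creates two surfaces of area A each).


Convert: A = 43.7 cm^2 = 0.00437 m^2, W = 16.6 mJ = 0.0166 J
Cleaving exposes two faces of area A, so total new surface = 2*A and gamma = W / (2*A)
gamma = 0.0166 / (2 * 0.00437)
gamma = 1.899 J/m^2

1.899


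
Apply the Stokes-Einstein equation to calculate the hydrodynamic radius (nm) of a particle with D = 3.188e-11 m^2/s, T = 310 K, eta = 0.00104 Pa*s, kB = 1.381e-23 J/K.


Stokes-Einstein: R = kB*T / (6*pi*eta*D)
R = 1.381e-23 * 310 / (6 * pi * 0.00104 * 3.188e-11)
R = 6.85019e-09 m = 6.85 nm

6.85


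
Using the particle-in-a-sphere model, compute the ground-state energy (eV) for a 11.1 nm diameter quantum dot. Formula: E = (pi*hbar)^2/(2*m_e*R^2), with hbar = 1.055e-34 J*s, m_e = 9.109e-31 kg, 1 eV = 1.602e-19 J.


Radius R = 11.1/2 = 5.55 nm = 5.55e-09 m
E = (pi * 1.055e-34)^2 / (2 * 9.109e-31 * (5.55e-09)^2)
E(J) = 1.95757e-21
E = E(J) / 1.602e-19 = 0.0122 eV

0.0122


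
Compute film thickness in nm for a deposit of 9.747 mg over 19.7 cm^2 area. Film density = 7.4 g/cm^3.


Convert: m = 9.747 mg = 9.7470e-06 kg, A = 19.7 cm^2 = 1.9700e-03 m^2, rho = 7.4 g/cm^3 = 7400 kg/m^3
t = m / (A * rho)
t = 9.7470e-06 / (1.9700e-03 * 7400)
t = 6.6861e-07 m = 668.6 nm

668.6


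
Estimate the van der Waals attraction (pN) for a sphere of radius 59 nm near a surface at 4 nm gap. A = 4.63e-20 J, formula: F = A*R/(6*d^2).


Convert to SI: R = 59 nm = 5.9e-08 m, d = 4 nm = 4e-09 m
F = A * R / (6 * d^2)
F = 4.63e-20 * 5.9e-08 / (6 * (4e-09)^2)
F = 2.84552e-11 N = 28.455 pN

28.455


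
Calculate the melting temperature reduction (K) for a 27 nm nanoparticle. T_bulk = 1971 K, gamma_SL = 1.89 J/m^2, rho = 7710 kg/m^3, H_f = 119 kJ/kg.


Radius R = 27/2 = 13.5 nm = 1.35e-08 m
Convert H_f = 119 kJ/kg = 119000 J/kg
dT = 2 * gamma_SL * T_bulk / (rho * H_f * R)
dT = 2 * 1.89 * 1971 / (7710 * 119000 * 1.35e-08)
dT = 601.5 K

601.5


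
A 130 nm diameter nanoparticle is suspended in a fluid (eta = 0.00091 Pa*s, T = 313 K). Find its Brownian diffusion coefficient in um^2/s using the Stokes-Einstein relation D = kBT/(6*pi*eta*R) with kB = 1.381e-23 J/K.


Radius R = 130/2 = 65 nm = 6.5e-08 m
D = kB*T / (6*pi*eta*R)
D = 1.381e-23 * 313 / (6 * pi * 0.00091 * 6.5e-08)
D = 3.87688e-12 m^2/s = 3.877 um^2/s

3.877


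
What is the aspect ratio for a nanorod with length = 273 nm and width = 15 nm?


Aspect ratio AR = length / diameter
AR = 273 / 15
AR = 18.2

18.2


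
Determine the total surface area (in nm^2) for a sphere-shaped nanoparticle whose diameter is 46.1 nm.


Radius r = 46.1/2 = 23.05 nm
Surface area SA = 4 * pi * r^2
SA = 4 * pi * (23.05)^2
SA = 6676.54 nm^2

6676.54


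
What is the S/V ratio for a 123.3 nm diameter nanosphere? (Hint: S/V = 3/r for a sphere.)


Radius r = 123.3/2 = 61.65 nm
S/V = 3 / r = 3 / 61.65
S/V = 0.0487 nm^-1

0.0487


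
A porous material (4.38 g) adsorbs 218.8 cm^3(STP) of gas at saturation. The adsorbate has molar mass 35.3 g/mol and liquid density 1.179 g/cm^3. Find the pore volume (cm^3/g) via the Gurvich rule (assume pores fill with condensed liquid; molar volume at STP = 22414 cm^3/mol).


Moles adsorbed n = V_ads / 22414 = 218.8 / 22414 = 9.761756e-03 mol
Liquid volume V_liq = n * M / rho_liq = 9.761756e-03 * 35.3 / 1.179 = 0.29227 cm^3
Specific pore volume V_pore = V_liq / m_sample = 0.29227 / 4.38
V_pore = 0.0667 cm^3/g

0.0667


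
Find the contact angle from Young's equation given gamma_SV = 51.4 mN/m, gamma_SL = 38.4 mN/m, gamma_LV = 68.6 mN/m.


cos(theta) = (gamma_SV - gamma_SL) / gamma_LV
cos(theta) = (51.4 - 38.4) / 68.6
cos(theta) = 0.189504
theta = arccos(0.189504) = 79.08 degrees

79.08


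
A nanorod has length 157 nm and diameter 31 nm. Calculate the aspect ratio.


Aspect ratio AR = length / diameter
AR = 157 / 31
AR = 5.06

5.06


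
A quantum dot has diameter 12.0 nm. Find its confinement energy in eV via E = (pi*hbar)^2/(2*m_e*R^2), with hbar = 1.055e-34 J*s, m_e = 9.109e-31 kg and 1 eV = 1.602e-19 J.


Radius R = 12.0/2 = 6 nm = 6e-09 m
E = (pi * 1.055e-34)^2 / (2 * 9.109e-31 * (6e-09)^2)
E(J) = 1.67495e-21
E = E(J) / 1.602e-19 = 0.0105 eV

0.0105


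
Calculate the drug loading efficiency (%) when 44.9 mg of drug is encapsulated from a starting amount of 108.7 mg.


Drug loading efficiency = (drug loaded / drug initial) * 100
DLE = 44.9 / 108.7 * 100
DLE = 0.4131 * 100
DLE = 41.31%

41.31


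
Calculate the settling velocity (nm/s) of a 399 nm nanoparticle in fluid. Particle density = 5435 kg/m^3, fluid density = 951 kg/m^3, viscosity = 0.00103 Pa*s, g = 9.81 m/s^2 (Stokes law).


Radius R = 399/2 nm = 1.995e-07 m
Density difference = 5435 - 951 = 4484 kg/m^3
v = 2 * R^2 * (rho_p - rho_f) * g / (9 * eta)
v = 2 * (1.995e-07)^2 * 4484 * 9.81 / (9 * 0.00103)
v = 3.77721e-07 m/s = 377.7206 nm/s

377.7206


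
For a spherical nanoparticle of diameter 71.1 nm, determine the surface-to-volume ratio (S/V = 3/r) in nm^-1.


Radius r = 71.1/2 = 35.55 nm
S/V = 3 / r = 3 / 35.55
S/V = 0.0844 nm^-1

0.0844


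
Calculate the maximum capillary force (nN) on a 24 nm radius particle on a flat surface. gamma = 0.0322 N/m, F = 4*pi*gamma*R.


Convert radius: R = 24 nm = 2.4e-08 m
F = 4 * pi * gamma * R
F = 4 * pi * 0.0322 * 2.4e-08
F = 9.71129e-09 N = 9.7113 nN

9.7113


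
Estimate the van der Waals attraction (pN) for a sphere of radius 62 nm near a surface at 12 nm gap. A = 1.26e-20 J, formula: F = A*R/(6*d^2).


Convert to SI: R = 62 nm = 6.2e-08 m, d = 12 nm = 1.2e-08 m
F = A * R / (6 * d^2)
F = 1.26e-20 * 6.2e-08 / (6 * (1.2e-08)^2)
F = 9.04167e-13 N = 0.904 pN

0.904


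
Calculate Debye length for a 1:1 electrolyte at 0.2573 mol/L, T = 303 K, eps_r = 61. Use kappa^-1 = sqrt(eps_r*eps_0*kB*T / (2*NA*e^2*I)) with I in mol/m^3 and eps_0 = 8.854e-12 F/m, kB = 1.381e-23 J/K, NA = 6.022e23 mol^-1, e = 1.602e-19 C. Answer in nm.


Ionic strength I = 0.2573 * 1^2 * 1000 = 257.3 mol/m^3
kappa^-1 = sqrt(61 * 8.854e-12 * 1.381e-23 * 303 / (2 * 6.022e23 * (1.602e-19)^2 * 257.3))
kappa^-1 = 0.533 nm

0.533


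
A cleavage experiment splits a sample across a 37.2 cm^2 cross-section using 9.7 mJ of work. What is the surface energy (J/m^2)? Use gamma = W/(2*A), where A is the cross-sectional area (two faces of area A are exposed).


Convert: A = 37.2 cm^2 = 0.00372 m^2, W = 9.7 mJ = 0.0097 J
Cleaving exposes two faces of area A, so total new surface = 2*A and gamma = W / (2*A)
gamma = 0.0097 / (2 * 0.00372)
gamma = 1.304 J/m^2

1.304


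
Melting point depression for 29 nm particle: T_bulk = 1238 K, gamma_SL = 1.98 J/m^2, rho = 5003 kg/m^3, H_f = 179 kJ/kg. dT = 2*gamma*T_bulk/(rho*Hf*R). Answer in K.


Radius R = 29/2 = 14.5 nm = 1.45e-08 m
Convert H_f = 179 kJ/kg = 179000 J/kg
dT = 2 * gamma_SL * T_bulk / (rho * H_f * R)
dT = 2 * 1.98 * 1238 / (5003 * 179000 * 1.45e-08)
dT = 377.5 K

377.5


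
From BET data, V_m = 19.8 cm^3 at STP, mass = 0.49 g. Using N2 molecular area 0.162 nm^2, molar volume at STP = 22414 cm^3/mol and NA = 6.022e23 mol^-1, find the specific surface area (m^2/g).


Number of moles in monolayer = V_m / 22414 = 19.8 / 22414 = 0.00088338
Number of molecules = moles * NA = 0.00088338 * 6.022e23
SA = molecules * sigma / mass
SA = (19.8 / 22414) * 6.022e23 * 0.162e-18 / 0.49
SA = 175.9 m^2/g

175.9


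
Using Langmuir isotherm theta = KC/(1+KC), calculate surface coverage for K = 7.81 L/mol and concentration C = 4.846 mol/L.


Langmuir isotherm: theta = K*C / (1 + K*C)
K*C = 7.81 * 4.846 = 37.84726
theta = 37.84726 / (1 + 37.84726) = 37.84726 / 38.84726
theta = 0.9743

0.9743


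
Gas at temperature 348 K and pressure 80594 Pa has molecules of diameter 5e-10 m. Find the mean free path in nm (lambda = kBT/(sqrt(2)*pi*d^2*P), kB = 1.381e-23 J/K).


Mean free path: lambda = kB*T / (sqrt(2) * pi * d^2 * P)
lambda = 1.381e-23 * 348 / (sqrt(2) * pi * (5e-10)^2 * 80594)
lambda = 5.36865e-08 m
lambda = 53.69 nm

53.69


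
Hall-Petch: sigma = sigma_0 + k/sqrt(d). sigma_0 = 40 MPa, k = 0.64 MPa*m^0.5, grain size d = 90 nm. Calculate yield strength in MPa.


d = 90 nm = 9e-08 m
sqrt(d) = 0.0003
Hall-Petch contribution = k / sqrt(d) = 0.64 / 0.0003 = 2133.3 MPa
sigma = sigma_0 + k/sqrt(d) = 40 + 2133.3 = 2173.3 MPa

2173.3


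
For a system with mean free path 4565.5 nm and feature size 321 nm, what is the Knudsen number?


Knudsen number Kn = lambda / L
Kn = 4565.5 / 321
Kn = 14.2227

14.2227


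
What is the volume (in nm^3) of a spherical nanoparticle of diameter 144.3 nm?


Radius r = 144.3/2 = 72.15 nm
Volume V = (4/3) * pi * r^3
V = (4/3) * pi * (72.15)^3
V = 1573249.55 nm^3

1573249.55


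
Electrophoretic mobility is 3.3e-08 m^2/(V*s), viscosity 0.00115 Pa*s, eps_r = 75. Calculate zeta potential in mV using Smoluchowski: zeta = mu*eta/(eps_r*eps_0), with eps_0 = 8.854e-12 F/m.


Smoluchowski equation: zeta = mu * eta / (eps_r * eps_0)
zeta = 3.3e-08 * 0.00115 / (75 * 8.854e-12)
zeta = 0.057149 V = 57.15 mV

57.15


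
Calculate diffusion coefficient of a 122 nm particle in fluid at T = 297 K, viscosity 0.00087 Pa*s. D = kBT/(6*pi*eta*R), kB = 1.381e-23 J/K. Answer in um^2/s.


Radius R = 122/2 = 61 nm = 6.1e-08 m
D = kB*T / (6*pi*eta*R)
D = 1.381e-23 * 297 / (6 * pi * 0.00087 * 6.1e-08)
D = 4.10015e-12 m^2/s = 4.1 um^2/s

4.1


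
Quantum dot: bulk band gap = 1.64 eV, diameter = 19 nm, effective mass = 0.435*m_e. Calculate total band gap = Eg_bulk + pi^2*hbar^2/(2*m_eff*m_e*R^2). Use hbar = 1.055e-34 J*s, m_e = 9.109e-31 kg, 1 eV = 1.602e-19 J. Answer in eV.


Radius R = 19/2 nm = 9.5e-09 m
Confinement energy dE = pi^2 * hbar^2 / (2 * m_eff * m_e * R^2)
dE = pi^2 * (1.055e-34)^2 / (2 * 0.435 * 9.109e-31 * (9.5e-09)^2) J, divided by 1.602e-19 J/eV
dE = 0.0096 eV
Total band gap = E_g(bulk) + dE = 1.64 + 0.0096 = 1.6496 eV

1.6496


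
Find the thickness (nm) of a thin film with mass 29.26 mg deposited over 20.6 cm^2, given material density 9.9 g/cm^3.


Convert: m = 29.26 mg = 2.9260e-05 kg, A = 20.6 cm^2 = 2.0600e-03 m^2, rho = 9.9 g/cm^3 = 9900 kg/m^3
t = m / (A * rho)
t = 2.9260e-05 / (2.0600e-03 * 9900)
t = 1.4347e-06 m = 1434.7 nm

1434.7


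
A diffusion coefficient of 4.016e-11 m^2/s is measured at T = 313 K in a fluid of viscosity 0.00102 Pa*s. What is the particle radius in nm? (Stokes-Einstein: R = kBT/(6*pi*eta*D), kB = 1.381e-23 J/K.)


Stokes-Einstein: R = kB*T / (6*pi*eta*D)
R = 1.381e-23 * 313 / (6 * pi * 0.00102 * 4.016e-11)
R = 5.59813e-09 m = 5.6 nm

5.6


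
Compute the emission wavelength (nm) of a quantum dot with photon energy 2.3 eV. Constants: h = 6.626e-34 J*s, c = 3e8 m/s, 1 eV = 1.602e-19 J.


Convert energy: E = 2.3 eV = 2.3 * 1.602e-19 = 3.6846e-19 J
lambda = h*c / E = 6.626e-34 * 3e8 / 3.6846e-19
lambda = 5.39489e-07 m = 539.5 nm

539.5


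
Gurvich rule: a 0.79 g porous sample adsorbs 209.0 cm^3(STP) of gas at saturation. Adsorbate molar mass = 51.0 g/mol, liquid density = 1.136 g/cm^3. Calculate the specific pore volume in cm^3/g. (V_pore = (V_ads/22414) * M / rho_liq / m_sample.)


Moles adsorbed n = V_ads / 22414 = 209.0 / 22414 = 9.324529e-03 mol
Liquid volume V_liq = n * M / rho_liq = 9.324529e-03 * 51.0 / 1.136 = 0.41862 cm^3
Specific pore volume V_pore = V_liq / m_sample = 0.41862 / 0.79
V_pore = 0.5299 cm^3/g

0.5299


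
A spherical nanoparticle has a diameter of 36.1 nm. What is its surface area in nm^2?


Radius r = 36.1/2 = 18.05 nm
Surface area SA = 4 * pi * r^2
SA = 4 * pi * (18.05)^2
SA = 4094.15 nm^2

4094.15


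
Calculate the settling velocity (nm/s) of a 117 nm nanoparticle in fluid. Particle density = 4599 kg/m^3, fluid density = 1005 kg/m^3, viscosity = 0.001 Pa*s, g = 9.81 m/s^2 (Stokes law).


Radius R = 117/2 nm = 5.85e-08 m
Density difference = 4599 - 1005 = 3594 kg/m^3
v = 2 * R^2 * (rho_p - rho_f) * g / (9 * eta)
v = 2 * (5.85e-08)^2 * 3594 * 9.81 / (9 * 0.001)
v = 2.68131e-08 m/s = 26.8131 nm/s

26.8131


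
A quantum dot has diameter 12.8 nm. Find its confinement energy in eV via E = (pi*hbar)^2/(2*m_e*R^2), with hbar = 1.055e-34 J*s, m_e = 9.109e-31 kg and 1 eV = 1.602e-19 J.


Radius R = 12.8/2 = 6.4 nm = 6.4e-09 m
E = (pi * 1.055e-34)^2 / (2 * 9.109e-31 * (6.4e-09)^2)
E(J) = 1.47212e-21
E = E(J) / 1.602e-19 = 0.0092 eV

0.0092


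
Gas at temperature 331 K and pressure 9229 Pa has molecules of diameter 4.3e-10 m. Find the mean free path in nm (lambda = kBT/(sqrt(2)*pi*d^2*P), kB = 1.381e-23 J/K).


Mean free path: lambda = kB*T / (sqrt(2) * pi * d^2 * P)
lambda = 1.381e-23 * 331 / (sqrt(2) * pi * (4.3e-10)^2 * 9229)
lambda = 6.02928e-07 m
lambda = 602.93 nm

602.93


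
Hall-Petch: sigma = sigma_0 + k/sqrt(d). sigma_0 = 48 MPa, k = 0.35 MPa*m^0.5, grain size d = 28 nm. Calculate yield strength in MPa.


d = 28 nm = 2.8e-08 m
sqrt(d) = 0.000167332
Hall-Petch contribution = k / sqrt(d) = 0.35 / 0.000167332 = 2091.7 MPa
sigma = sigma_0 + k/sqrt(d) = 48 + 2091.7 = 2139.7 MPa

2139.7


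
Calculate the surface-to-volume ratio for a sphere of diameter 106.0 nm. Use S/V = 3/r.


Radius r = 106.0/2 = 53 nm
S/V = 3 / r = 3 / 53
S/V = 0.0566 nm^-1

0.0566


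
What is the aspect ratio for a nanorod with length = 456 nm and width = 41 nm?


Aspect ratio AR = length / diameter
AR = 456 / 41
AR = 11.12

11.12


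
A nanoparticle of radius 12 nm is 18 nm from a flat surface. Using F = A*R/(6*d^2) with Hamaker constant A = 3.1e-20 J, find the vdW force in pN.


Convert to SI: R = 12 nm = 1.2e-08 m, d = 18 nm = 1.8e-08 m
F = A * R / (6 * d^2)
F = 3.1e-20 * 1.2e-08 / (6 * (1.8e-08)^2)
F = 1.91358e-13 N = 0.191 pN

0.191


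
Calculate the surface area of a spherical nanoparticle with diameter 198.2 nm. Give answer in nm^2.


Radius r = 198.2/2 = 99.1 nm
Surface area SA = 4 * pi * r^2
SA = 4 * pi * (99.1)^2
SA = 123411.94 nm^2

123411.94


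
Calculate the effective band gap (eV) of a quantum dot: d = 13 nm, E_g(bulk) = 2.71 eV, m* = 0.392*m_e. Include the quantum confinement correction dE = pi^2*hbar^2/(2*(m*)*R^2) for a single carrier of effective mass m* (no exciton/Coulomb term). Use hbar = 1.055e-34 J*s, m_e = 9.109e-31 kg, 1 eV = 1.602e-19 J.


Radius R = 13/2 nm = 6.5e-09 m
Confinement energy dE = pi^2 * hbar^2 / (2 * m_eff * m_e * R^2)
dE = pi^2 * (1.055e-34)^2 / (2 * 0.392 * 9.109e-31 * (6.5e-09)^2) J, divided by 1.602e-19 J/eV
dE = 0.0227 eV
Total band gap = E_g(bulk) + dE = 2.71 + 0.0227 = 2.7327 eV

2.7327


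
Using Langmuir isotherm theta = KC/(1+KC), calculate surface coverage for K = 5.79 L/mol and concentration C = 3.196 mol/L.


Langmuir isotherm: theta = K*C / (1 + K*C)
K*C = 5.79 * 3.196 = 18.50484
theta = 18.50484 / (1 + 18.50484) = 18.50484 / 19.50484
theta = 0.9487

0.9487


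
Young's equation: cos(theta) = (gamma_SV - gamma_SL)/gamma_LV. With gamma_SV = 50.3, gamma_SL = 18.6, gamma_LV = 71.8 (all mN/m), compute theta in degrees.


cos(theta) = (gamma_SV - gamma_SL) / gamma_LV
cos(theta) = (50.3 - 18.6) / 71.8
cos(theta) = 0.441504
theta = arccos(0.441504) = 63.8 degrees

63.8


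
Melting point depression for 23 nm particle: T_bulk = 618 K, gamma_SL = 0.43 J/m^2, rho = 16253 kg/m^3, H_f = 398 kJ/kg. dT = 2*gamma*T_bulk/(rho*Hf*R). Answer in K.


Radius R = 23/2 = 11.5 nm = 1.15e-08 m
Convert H_f = 398 kJ/kg = 398000 J/kg
dT = 2 * gamma_SL * T_bulk / (rho * H_f * R)
dT = 2 * 0.43 * 618 / (16253 * 398000 * 1.15e-08)
dT = 7.1 K

7.1


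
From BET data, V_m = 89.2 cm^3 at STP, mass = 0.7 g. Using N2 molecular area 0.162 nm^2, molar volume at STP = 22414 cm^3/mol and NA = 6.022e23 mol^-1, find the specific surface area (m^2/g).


Number of moles in monolayer = V_m / 22414 = 89.2 / 22414 = 0.00397966
Number of molecules = moles * NA = 0.00397966 * 6.022e23
SA = molecules * sigma / mass
SA = (89.2 / 22414) * 6.022e23 * 0.162e-18 / 0.7
SA = 554.6 m^2/g

554.6


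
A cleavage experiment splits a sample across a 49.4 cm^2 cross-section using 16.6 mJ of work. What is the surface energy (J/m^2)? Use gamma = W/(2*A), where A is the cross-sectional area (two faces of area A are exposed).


Convert: A = 49.4 cm^2 = 0.00494 m^2, W = 16.6 mJ = 0.0166 J
Cleaving exposes two faces of area A, so total new surface = 2*A and gamma = W / (2*A)
gamma = 0.0166 / (2 * 0.00494)
gamma = 1.68 J/m^2

1.68


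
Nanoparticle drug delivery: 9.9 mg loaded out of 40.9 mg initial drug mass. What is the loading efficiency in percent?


Drug loading efficiency = (drug loaded / drug initial) * 100
DLE = 9.9 / 40.9 * 100
DLE = 0.2421 * 100
DLE = 24.21%

24.21


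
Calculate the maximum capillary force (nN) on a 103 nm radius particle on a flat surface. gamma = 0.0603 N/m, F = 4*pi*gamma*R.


Convert radius: R = 103 nm = 1.03e-07 m
F = 4 * pi * gamma * R
F = 4 * pi * 0.0603 * 1.03e-07
F = 7.80485e-08 N = 78.0485 nN

78.0485


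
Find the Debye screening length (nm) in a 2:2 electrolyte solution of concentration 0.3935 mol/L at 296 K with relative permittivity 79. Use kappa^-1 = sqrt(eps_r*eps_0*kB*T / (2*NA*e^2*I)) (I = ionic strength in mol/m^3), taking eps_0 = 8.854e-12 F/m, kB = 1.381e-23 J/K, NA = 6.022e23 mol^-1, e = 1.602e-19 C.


Ionic strength I = 0.3935 * 2^2 * 1000 = 1574 mol/m^3
kappa^-1 = sqrt(79 * 8.854e-12 * 1.381e-23 * 296 / (2 * 6.022e23 * (1.602e-19)^2 * 1574))
kappa^-1 = 0.242 nm

0.242


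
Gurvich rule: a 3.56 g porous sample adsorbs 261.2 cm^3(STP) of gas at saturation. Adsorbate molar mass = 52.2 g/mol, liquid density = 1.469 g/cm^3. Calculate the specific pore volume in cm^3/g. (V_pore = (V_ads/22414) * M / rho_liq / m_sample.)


Moles adsorbed n = V_ads / 22414 = 261.2 / 22414 = 1.165343e-02 mol
Liquid volume V_liq = n * M / rho_liq = 1.165343e-02 * 52.2 / 1.469 = 0.41410 cm^3
Specific pore volume V_pore = V_liq / m_sample = 0.41410 / 3.56
V_pore = 0.1163 cm^3/g

0.1163


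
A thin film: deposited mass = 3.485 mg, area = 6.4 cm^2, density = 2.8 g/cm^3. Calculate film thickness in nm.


Convert: m = 3.485 mg = 3.4850e-06 kg, A = 6.4 cm^2 = 6.4000e-04 m^2, rho = 2.8 g/cm^3 = 2800 kg/m^3
t = m / (A * rho)
t = 3.4850e-06 / (6.4000e-04 * 2800)
t = 1.9448e-06 m = 1944.8 nm

1944.8


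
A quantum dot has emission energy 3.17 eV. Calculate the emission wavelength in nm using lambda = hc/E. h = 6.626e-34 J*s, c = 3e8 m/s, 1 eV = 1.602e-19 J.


Convert energy: E = 3.17 eV = 3.17 * 1.602e-19 = 5.07834e-19 J
lambda = h*c / E = 6.626e-34 * 3e8 / 5.07834e-19
lambda = 3.91427e-07 m = 391.4 nm

391.4


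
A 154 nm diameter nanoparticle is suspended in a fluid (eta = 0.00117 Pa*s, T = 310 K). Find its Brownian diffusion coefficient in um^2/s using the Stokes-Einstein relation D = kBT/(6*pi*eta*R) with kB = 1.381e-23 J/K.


Radius R = 154/2 = 77 nm = 7.7e-08 m
D = kB*T / (6*pi*eta*R)
D = 1.381e-23 * 310 / (6 * pi * 0.00117 * 7.7e-08)
D = 2.52103e-12 m^2/s = 2.521 um^2/s

2.521


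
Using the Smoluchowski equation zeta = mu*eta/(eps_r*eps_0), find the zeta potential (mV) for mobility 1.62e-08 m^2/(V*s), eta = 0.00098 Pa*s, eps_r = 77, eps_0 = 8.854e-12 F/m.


Smoluchowski equation: zeta = mu * eta / (eps_r * eps_0)
zeta = 1.62e-08 * 0.00098 / (77 * 8.854e-12)
zeta = 0.023287 V = 23.29 mV

23.29


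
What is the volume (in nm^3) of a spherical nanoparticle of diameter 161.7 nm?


Radius r = 161.7/2 = 80.85 nm
Volume V = (4/3) * pi * r^3
V = (4/3) * pi * (80.85)^3
V = 2213750.55 nm^3

2213750.55


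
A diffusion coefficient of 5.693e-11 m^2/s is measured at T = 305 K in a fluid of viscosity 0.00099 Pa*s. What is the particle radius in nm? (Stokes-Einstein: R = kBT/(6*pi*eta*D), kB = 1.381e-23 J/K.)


Stokes-Einstein: R = kB*T / (6*pi*eta*D)
R = 1.381e-23 * 305 / (6 * pi * 0.00099 * 5.693e-11)
R = 3.96475e-09 m = 3.96 nm

3.96


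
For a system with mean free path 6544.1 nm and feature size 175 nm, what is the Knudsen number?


Knudsen number Kn = lambda / L
Kn = 6544.1 / 175
Kn = 37.3949

37.3949


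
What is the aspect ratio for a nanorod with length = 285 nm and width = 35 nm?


Aspect ratio AR = length / diameter
AR = 285 / 35
AR = 8.14

8.14


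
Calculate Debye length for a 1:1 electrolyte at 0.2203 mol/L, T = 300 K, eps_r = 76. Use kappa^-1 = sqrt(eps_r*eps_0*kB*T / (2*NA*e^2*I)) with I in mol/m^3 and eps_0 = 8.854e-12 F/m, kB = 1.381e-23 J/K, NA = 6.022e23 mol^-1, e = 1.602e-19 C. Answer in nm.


Ionic strength I = 0.2203 * 1^2 * 1000 = 220.3 mol/m^3
kappa^-1 = sqrt(76 * 8.854e-12 * 1.381e-23 * 300 / (2 * 6.022e23 * (1.602e-19)^2 * 220.3))
kappa^-1 = 0.64 nm

0.64


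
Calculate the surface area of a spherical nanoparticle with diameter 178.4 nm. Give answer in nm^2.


Radius r = 178.4/2 = 89.2 nm
Surface area SA = 4 * pi * r^2
SA = 4 * pi * (89.2)^2
SA = 99986.09 nm^2

99986.09


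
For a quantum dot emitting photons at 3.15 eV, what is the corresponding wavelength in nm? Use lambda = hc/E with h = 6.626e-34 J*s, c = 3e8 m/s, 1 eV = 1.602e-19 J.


Convert energy: E = 3.15 eV = 3.15 * 1.602e-19 = 5.0463e-19 J
lambda = h*c / E = 6.626e-34 * 3e8 / 5.0463e-19
lambda = 3.93912e-07 m = 393.9 nm

393.9


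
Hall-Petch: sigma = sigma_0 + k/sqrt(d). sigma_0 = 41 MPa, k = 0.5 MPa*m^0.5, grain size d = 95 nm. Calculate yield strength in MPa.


d = 95 nm = 9.5e-08 m
sqrt(d) = 0.0003082207
Hall-Petch contribution = k / sqrt(d) = 0.5 / 0.0003082207 = 1622.2 MPa
sigma = sigma_0 + k/sqrt(d) = 41 + 1622.2 = 1663.2 MPa

1663.2


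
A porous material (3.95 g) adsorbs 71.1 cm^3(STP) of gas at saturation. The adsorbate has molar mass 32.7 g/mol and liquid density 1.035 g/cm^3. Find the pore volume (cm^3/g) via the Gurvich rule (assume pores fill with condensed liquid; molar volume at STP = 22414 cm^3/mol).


Moles adsorbed n = V_ads / 22414 = 71.1 / 22414 = 3.172125e-03 mol
Liquid volume V_liq = n * M / rho_liq = 3.172125e-03 * 32.7 / 1.035 = 0.10022 cm^3
Specific pore volume V_pore = V_liq / m_sample = 0.10022 / 3.95
V_pore = 0.0254 cm^3/g

0.0254


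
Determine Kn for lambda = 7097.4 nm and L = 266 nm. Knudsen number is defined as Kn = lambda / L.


Knudsen number Kn = lambda / L
Kn = 7097.4 / 266
Kn = 26.682

26.682


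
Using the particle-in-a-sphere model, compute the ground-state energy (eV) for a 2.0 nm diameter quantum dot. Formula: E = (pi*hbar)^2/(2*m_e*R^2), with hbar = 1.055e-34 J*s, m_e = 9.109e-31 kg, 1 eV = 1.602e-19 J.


Radius R = 2.0/2 = 1 nm = 1e-09 m
E = (pi * 1.055e-34)^2 / (2 * 9.109e-31 * (1e-09)^2)
E(J) = 6.02981e-20
E = E(J) / 1.602e-19 = 0.3764 eV

0.3764


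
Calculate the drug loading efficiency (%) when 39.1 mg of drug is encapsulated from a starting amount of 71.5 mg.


Drug loading efficiency = (drug loaded / drug initial) * 100
DLE = 39.1 / 71.5 * 100
DLE = 0.5469 * 100
DLE = 54.69%

54.69


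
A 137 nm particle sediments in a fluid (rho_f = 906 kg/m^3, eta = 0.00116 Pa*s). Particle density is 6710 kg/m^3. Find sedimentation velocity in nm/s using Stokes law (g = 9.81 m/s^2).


Radius R = 137/2 nm = 6.85e-08 m
Density difference = 6710 - 906 = 5804 kg/m^3
v = 2 * R^2 * (rho_p - rho_f) * g / (9 * eta)
v = 2 * (6.85e-08)^2 * 5804 * 9.81 / (9 * 0.00116)
v = 5.11808e-08 m/s = 51.1808 nm/s

51.1808


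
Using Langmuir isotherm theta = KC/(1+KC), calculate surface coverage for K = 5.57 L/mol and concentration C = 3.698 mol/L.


Langmuir isotherm: theta = K*C / (1 + K*C)
K*C = 5.57 * 3.698 = 20.59786
theta = 20.59786 / (1 + 20.59786) = 20.59786 / 21.59786
theta = 0.9537

0.9537


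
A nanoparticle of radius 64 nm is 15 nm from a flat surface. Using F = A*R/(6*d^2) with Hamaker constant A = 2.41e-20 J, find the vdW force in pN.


Convert to SI: R = 64 nm = 6.4e-08 m, d = 15 nm = 1.5e-08 m
F = A * R / (6 * d^2)
F = 2.41e-20 * 6.4e-08 / (6 * (1.5e-08)^2)
F = 1.14252e-12 N = 1.143 pN

1.143


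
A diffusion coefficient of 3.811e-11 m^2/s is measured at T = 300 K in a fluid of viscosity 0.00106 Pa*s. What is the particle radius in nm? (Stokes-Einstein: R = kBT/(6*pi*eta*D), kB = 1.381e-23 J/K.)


Stokes-Einstein: R = kB*T / (6*pi*eta*D)
R = 1.381e-23 * 300 / (6 * pi * 0.00106 * 3.811e-11)
R = 5.44088e-09 m = 5.44 nm

5.44


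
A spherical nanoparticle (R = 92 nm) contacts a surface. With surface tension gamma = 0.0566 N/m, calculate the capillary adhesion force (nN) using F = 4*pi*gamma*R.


Convert radius: R = 92 nm = 9.2e-08 m
F = 4 * pi * gamma * R
F = 4 * pi * 0.0566 * 9.2e-08
F = 6.54356e-08 N = 65.4356 nN

65.4356


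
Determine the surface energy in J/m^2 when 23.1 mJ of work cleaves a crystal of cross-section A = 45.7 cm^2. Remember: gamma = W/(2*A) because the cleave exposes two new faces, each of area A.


Convert: A = 45.7 cm^2 = 0.00457 m^2, W = 23.1 mJ = 0.0231 J
Cleaving exposes two faces of area A, so total new surface = 2*A and gamma = W / (2*A)
gamma = 0.0231 / (2 * 0.00457)
gamma = 2.527 J/m^2

2.527


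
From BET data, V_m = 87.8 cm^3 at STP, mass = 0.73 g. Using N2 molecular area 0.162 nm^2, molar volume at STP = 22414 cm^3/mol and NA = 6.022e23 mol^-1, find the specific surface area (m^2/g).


Number of moles in monolayer = V_m / 22414 = 87.8 / 22414 = 0.00391719
Number of molecules = moles * NA = 0.00391719 * 6.022e23
SA = molecules * sigma / mass
SA = (87.8 / 22414) * 6.022e23 * 0.162e-18 / 0.73
SA = 523.5 m^2/g

523.5


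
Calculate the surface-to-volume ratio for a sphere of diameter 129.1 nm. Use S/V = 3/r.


Radius r = 129.1/2 = 64.55 nm
S/V = 3 / r = 3 / 64.55
S/V = 0.0465 nm^-1

0.0465


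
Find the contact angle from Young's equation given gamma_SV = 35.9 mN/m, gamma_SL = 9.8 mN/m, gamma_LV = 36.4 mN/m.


cos(theta) = (gamma_SV - gamma_SL) / gamma_LV
cos(theta) = (35.9 - 9.8) / 36.4
cos(theta) = 0.717033
theta = arccos(0.717033) = 44.19 degrees

44.19


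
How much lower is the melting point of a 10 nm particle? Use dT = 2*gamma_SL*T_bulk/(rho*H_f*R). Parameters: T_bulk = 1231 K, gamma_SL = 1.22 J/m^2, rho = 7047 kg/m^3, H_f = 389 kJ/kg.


Radius R = 10/2 = 5 nm = 5e-09 m
Convert H_f = 389 kJ/kg = 389000 J/kg
dT = 2 * gamma_SL * T_bulk / (rho * H_f * R)
dT = 2 * 1.22 * 1231 / (7047 * 389000 * 5e-09)
dT = 219.1 K

219.1


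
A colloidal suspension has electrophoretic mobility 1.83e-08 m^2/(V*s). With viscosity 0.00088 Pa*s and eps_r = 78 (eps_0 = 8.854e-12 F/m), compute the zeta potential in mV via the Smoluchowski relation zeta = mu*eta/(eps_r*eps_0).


Smoluchowski equation: zeta = mu * eta / (eps_r * eps_0)
zeta = 1.83e-08 * 0.00088 / (78 * 8.854e-12)
zeta = 0.023318 V = 23.32 mV

23.32


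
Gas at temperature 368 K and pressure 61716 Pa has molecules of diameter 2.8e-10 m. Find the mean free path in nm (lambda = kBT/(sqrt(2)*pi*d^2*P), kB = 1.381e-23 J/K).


Mean free path: lambda = kB*T / (sqrt(2) * pi * d^2 * P)
lambda = 1.381e-23 * 368 / (sqrt(2) * pi * (2.8e-10)^2 * 61716)
lambda = 2.36408e-07 m
lambda = 236.41 nm

236.41


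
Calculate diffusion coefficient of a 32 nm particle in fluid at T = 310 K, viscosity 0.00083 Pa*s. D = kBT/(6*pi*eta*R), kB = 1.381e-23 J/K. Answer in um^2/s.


Radius R = 32/2 = 16 nm = 1.6e-08 m
D = kB*T / (6*pi*eta*R)
D = 1.381e-23 * 310 / (6 * pi * 0.00083 * 1.6e-08)
D = 1.71024e-11 m^2/s = 17.102 um^2/s

17.102


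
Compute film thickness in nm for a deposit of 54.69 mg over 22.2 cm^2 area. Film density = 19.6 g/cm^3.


Convert: m = 54.69 mg = 5.4690e-05 kg, A = 22.2 cm^2 = 2.2200e-03 m^2, rho = 19.6 g/cm^3 = 19600 kg/m^3
t = m / (A * rho)
t = 5.4690e-05 / (2.2200e-03 * 19600)
t = 1.2569e-06 m = 1256.9 nm

1256.9


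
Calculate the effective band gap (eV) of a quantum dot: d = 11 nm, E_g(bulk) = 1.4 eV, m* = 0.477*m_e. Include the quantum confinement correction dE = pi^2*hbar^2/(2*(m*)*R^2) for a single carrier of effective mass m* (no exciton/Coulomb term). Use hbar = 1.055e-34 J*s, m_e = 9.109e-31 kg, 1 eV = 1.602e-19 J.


Radius R = 11/2 nm = 5.5e-09 m
Confinement energy dE = pi^2 * hbar^2 / (2 * m_eff * m_e * R^2)
dE = pi^2 * (1.055e-34)^2 / (2 * 0.477 * 9.109e-31 * (5.5e-09)^2) J, divided by 1.602e-19 J/eV
dE = 0.0261 eV
Total band gap = E_g(bulk) + dE = 1.4 + 0.0261 = 1.4261 eV

1.4261


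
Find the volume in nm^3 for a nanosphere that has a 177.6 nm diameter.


Radius r = 177.6/2 = 88.8 nm
Volume V = (4/3) * pi * r^3
V = (4/3) * pi * (88.8)^3
V = 2933104.3 nm^3

2933104.3


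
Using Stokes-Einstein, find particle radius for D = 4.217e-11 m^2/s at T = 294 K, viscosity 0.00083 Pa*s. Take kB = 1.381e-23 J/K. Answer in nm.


Stokes-Einstein: R = kB*T / (6*pi*eta*D)
R = 1.381e-23 * 294 / (6 * pi * 0.00083 * 4.217e-11)
R = 6.15401e-09 m = 6.15 nm

6.15


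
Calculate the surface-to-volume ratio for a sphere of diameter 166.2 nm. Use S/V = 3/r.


Radius r = 166.2/2 = 83.1 nm
S/V = 3 / r = 3 / 83.1
S/V = 0.0361 nm^-1

0.0361


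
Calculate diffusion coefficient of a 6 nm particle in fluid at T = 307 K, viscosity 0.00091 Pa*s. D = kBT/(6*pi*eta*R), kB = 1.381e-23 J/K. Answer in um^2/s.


Radius R = 6/2 = 3 nm = 3e-09 m
D = kB*T / (6*pi*eta*R)
D = 1.381e-23 * 307 / (6 * pi * 0.00091 * 3e-09)
D = 8.23888e-11 m^2/s = 82.389 um^2/s

82.389


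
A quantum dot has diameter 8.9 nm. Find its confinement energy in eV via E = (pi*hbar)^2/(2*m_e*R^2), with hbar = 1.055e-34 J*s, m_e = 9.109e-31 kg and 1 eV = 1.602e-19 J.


Radius R = 8.9/2 = 4.45 nm = 4.45e-09 m
E = (pi * 1.055e-34)^2 / (2 * 9.109e-31 * (4.45e-09)^2)
E(J) = 3.04498e-21
E = E(J) / 1.602e-19 = 0.019 eV

0.019


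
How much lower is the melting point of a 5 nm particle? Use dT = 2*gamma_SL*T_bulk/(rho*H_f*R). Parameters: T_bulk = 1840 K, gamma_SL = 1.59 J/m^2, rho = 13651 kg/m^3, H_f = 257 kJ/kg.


Radius R = 5/2 = 2.5 nm = 2.5e-09 m
Convert H_f = 257 kJ/kg = 257000 J/kg
dT = 2 * gamma_SL * T_bulk / (rho * H_f * R)
dT = 2 * 1.59 * 1840 / (13651 * 257000 * 2.5e-09)
dT = 667.1 K

667.1


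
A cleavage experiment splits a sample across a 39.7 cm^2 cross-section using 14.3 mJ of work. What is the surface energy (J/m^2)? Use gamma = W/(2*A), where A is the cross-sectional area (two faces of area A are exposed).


Convert: A = 39.7 cm^2 = 0.00397 m^2, W = 14.3 mJ = 0.0143 J
Cleaving exposes two faces of area A, so total new surface = 2*A and gamma = W / (2*A)
gamma = 0.0143 / (2 * 0.00397)
gamma = 1.801 J/m^2

1.801


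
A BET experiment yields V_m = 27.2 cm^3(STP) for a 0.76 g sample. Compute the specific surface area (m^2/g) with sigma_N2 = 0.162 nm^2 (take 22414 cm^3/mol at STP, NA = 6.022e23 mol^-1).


Number of moles in monolayer = V_m / 22414 = 27.2 / 22414 = 0.00121353
Number of molecules = moles * NA = 0.00121353 * 6.022e23
SA = molecules * sigma / mass
SA = (27.2 / 22414) * 6.022e23 * 0.162e-18 / 0.76
SA = 155.8 m^2/g

155.8


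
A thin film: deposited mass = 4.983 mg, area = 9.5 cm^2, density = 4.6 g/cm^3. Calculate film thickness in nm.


Convert: m = 4.983 mg = 4.9830e-06 kg, A = 9.5 cm^2 = 9.5000e-04 m^2, rho = 4.6 g/cm^3 = 4600 kg/m^3
t = m / (A * rho)
t = 4.9830e-06 / (9.5000e-04 * 4600)
t = 1.1403e-06 m = 1140.3 nm

1140.3


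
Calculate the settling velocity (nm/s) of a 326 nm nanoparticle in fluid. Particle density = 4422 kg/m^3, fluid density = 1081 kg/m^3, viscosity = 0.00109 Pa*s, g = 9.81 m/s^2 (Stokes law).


Radius R = 326/2 nm = 1.63e-07 m
Density difference = 4422 - 1081 = 3341 kg/m^3
v = 2 * R^2 * (rho_p - rho_f) * g / (9 * eta)
v = 2 * (1.63e-07)^2 * 3341 * 9.81 / (9 * 0.00109)
v = 1.77534e-07 m/s = 177.5341 nm/s

177.5341


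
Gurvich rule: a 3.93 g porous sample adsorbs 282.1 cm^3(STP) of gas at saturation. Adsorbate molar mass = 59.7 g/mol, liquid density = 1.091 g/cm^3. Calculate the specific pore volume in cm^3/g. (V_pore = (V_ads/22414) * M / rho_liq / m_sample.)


Moles adsorbed n = V_ads / 22414 = 282.1 / 22414 = 1.258588e-02 mol
Liquid volume V_liq = n * M / rho_liq = 1.258588e-02 * 59.7 / 1.091 = 0.68871 cm^3
Specific pore volume V_pore = V_liq / m_sample = 0.68871 / 3.93
V_pore = 0.1752 cm^3/g

0.1752


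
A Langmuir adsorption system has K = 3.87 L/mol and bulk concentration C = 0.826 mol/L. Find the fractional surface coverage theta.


Langmuir isotherm: theta = K*C / (1 + K*C)
K*C = 3.87 * 0.826 = 3.19662
theta = 3.19662 / (1 + 3.19662) = 3.19662 / 4.19662
theta = 0.7617

0.7617


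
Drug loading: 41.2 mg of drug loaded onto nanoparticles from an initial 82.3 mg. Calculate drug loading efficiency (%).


Drug loading efficiency = (drug loaded / drug initial) * 100
DLE = 41.2 / 82.3 * 100
DLE = 0.5006 * 100
DLE = 50.06%

50.06


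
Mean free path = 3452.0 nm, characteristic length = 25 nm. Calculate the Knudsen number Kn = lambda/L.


Knudsen number Kn = lambda / L
Kn = 3452.0 / 25
Kn = 138.08

138.08


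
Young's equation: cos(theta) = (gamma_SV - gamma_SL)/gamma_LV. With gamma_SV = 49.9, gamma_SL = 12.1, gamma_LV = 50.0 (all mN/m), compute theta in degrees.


cos(theta) = (gamma_SV - gamma_SL) / gamma_LV
cos(theta) = (49.9 - 12.1) / 50.0
cos(theta) = 0.756
theta = arccos(0.756) = 40.89 degrees

40.89


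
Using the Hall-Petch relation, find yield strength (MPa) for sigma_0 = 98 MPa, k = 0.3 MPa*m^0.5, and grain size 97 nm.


d = 97 nm = 9.7e-08 m
sqrt(d) = 0.0003114482
Hall-Petch contribution = k / sqrt(d) = 0.3 / 0.0003114482 = 963.2 MPa
sigma = sigma_0 + k/sqrt(d) = 98 + 963.2 = 1061.2 MPa

1061.2


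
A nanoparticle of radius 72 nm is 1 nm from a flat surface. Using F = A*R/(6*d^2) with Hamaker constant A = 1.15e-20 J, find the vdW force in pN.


Convert to SI: R = 72 nm = 7.2e-08 m, d = 1 nm = 1e-09 m
F = A * R / (6 * d^2)
F = 1.15e-20 * 7.2e-08 / (6 * (1e-09)^2)
F = 1.38e-10 N = 138.0 pN

138.0


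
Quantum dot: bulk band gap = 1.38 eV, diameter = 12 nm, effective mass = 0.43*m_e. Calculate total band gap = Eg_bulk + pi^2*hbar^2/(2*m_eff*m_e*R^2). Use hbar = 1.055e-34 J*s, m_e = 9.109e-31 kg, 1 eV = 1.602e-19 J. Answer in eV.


Radius R = 12/2 nm = 6e-09 m
Confinement energy dE = pi^2 * hbar^2 / (2 * m_eff * m_e * R^2)
dE = pi^2 * (1.055e-34)^2 / (2 * 0.43 * 9.109e-31 * (6e-09)^2) J, divided by 1.602e-19 J/eV
dE = 0.0243 eV
Total band gap = E_g(bulk) + dE = 1.38 + 0.0243 = 1.4043 eV

1.4043


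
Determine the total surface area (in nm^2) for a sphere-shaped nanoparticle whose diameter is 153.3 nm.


Radius r = 153.3/2 = 76.65 nm
Surface area SA = 4 * pi * r^2
SA = 4 * pi * (76.65)^2
SA = 73830.22 nm^2

73830.22


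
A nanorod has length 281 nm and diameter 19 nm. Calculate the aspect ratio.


Aspect ratio AR = length / diameter
AR = 281 / 19
AR = 14.79

14.79


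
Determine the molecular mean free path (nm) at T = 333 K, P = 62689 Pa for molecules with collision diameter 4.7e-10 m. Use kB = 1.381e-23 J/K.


Mean free path: lambda = kB*T / (sqrt(2) * pi * d^2 * P)
lambda = 1.381e-23 * 333 / (sqrt(2) * pi * (4.7e-10)^2 * 62689)
lambda = 7.47457e-08 m
lambda = 74.75 nm

74.75


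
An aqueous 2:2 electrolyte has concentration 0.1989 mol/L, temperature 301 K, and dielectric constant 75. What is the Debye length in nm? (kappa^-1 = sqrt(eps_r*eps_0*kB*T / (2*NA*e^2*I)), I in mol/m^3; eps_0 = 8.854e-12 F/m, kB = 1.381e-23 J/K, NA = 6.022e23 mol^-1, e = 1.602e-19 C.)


Ionic strength I = 0.1989 * 2^2 * 1000 = 795.6 mol/m^3
kappa^-1 = sqrt(75 * 8.854e-12 * 1.381e-23 * 301 / (2 * 6.022e23 * (1.602e-19)^2 * 795.6))
kappa^-1 = 0.335 nm

0.335


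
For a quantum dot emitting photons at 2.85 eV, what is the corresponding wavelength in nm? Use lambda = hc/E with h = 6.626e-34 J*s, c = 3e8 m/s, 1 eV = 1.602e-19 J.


Convert energy: E = 2.85 eV = 2.85 * 1.602e-19 = 4.5657e-19 J
lambda = h*c / E = 6.626e-34 * 3e8 / 4.5657e-19
lambda = 4.35377e-07 m = 435.4 nm

435.4


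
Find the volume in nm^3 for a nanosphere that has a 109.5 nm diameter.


Radius r = 109.5/2 = 54.75 nm
Volume V = (4/3) * pi * r^3
V = (4/3) * pi * (54.75)^3
V = 687449.78 nm^3

687449.78


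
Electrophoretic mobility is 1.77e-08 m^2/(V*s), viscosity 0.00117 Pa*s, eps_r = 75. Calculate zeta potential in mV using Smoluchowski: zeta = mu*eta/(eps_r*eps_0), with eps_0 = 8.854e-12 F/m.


Smoluchowski equation: zeta = mu * eta / (eps_r * eps_0)
zeta = 1.77e-08 * 0.00117 / (75 * 8.854e-12)
zeta = 0.031186 V = 31.19 mV

31.19


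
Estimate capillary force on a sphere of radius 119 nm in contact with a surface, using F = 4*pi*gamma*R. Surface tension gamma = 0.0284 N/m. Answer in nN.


Convert radius: R = 119 nm = 1.19e-07 m
F = 4 * pi * gamma * R
F = 4 * pi * 0.0284 * 1.19e-07
F = 4.24693e-08 N = 42.4693 nN

42.4693


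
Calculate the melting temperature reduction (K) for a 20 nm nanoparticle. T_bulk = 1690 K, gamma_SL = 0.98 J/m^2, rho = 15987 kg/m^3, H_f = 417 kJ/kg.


Radius R = 20/2 = 10 nm = 1e-08 m
Convert H_f = 417 kJ/kg = 417000 J/kg
dT = 2 * gamma_SL * T_bulk / (rho * H_f * R)
dT = 2 * 0.98 * 1690 / (15987 * 417000 * 1e-08)
dT = 49.7 K

49.7


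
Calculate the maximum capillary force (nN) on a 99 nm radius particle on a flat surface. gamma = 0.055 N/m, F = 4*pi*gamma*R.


Convert radius: R = 99 nm = 9.9e-08 m
F = 4 * pi * gamma * R
F = 4 * pi * 0.055 * 9.9e-08
F = 6.84239e-08 N = 68.4239 nN

68.4239


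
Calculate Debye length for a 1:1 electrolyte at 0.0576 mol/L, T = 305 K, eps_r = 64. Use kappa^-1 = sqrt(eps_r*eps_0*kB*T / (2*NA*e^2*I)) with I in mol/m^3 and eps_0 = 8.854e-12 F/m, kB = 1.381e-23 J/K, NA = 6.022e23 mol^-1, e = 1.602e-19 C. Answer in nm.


Ionic strength I = 0.0576 * 1^2 * 1000 = 57.6 mol/m^3
kappa^-1 = sqrt(64 * 8.854e-12 * 1.381e-23 * 305 / (2 * 6.022e23 * (1.602e-19)^2 * 57.6))
kappa^-1 = 1.158 nm

1.158


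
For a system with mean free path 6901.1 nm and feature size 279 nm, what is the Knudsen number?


Knudsen number Kn = lambda / L
Kn = 6901.1 / 279
Kn = 24.7351

24.7351


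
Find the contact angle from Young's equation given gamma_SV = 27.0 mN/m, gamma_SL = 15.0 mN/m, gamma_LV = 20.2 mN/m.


cos(theta) = (gamma_SV - gamma_SL) / gamma_LV
cos(theta) = (27.0 - 15.0) / 20.2
cos(theta) = 0.594059
theta = arccos(0.594059) = 53.55 degrees

53.55


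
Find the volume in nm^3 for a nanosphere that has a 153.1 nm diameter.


Radius r = 153.1/2 = 76.55 nm
Volume V = (4/3) * pi * r^3
V = (4/3) * pi * (76.55)^3
V = 1878988.81 nm^3

1878988.81


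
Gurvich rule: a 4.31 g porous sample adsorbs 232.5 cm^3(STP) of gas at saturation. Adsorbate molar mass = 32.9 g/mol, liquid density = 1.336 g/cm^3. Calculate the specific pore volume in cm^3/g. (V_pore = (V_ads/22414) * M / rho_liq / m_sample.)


Moles adsorbed n = V_ads / 22414 = 232.5 / 22414 = 1.037298e-02 mol
Liquid volume V_liq = n * M / rho_liq = 1.037298e-02 * 32.9 / 1.336 = 0.25544 cm^3
Specific pore volume V_pore = V_liq / m_sample = 0.25544 / 4.31
V_pore = 0.0593 cm^3/g

0.0593


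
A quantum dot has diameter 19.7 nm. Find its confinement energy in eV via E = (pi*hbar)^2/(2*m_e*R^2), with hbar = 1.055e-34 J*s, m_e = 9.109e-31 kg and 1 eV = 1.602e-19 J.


Radius R = 19.7/2 = 9.85 nm = 9.85e-09 m
E = (pi * 1.055e-34)^2 / (2 * 9.109e-31 * (9.85e-09)^2)
E(J) = 6.21486e-22
E = E(J) / 1.602e-19 = 0.0039 eV

0.0039
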